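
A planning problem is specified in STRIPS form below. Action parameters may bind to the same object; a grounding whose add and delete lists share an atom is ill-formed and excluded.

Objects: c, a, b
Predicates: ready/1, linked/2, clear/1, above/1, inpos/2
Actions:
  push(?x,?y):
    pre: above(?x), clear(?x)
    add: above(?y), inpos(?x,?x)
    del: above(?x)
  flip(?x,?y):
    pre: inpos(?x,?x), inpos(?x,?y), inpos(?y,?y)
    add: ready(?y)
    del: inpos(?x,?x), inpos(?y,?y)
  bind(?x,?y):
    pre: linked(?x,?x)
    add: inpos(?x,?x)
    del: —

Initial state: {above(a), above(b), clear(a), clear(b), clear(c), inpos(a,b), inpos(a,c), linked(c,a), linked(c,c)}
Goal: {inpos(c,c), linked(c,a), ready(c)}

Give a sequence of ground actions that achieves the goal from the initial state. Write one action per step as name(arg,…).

bind(c,c); flip(c,c); bind(c,c)

1. bind(c,c)  →  {above(a), above(b), clear(a), clear(b), clear(c), inpos(a,b), inpos(a,c), inpos(c,c), linked(c,a), linked(c,c)}
2. flip(c,c)  →  {above(a), above(b), clear(a), clear(b), clear(c), inpos(a,b), inpos(a,c), linked(c,a), linked(c,c), ready(c)}
3. bind(c,c)  →  {above(a), above(b), clear(a), clear(b), clear(c), inpos(a,b), inpos(a,c), inpos(c,c), linked(c,a), linked(c,c), ready(c)}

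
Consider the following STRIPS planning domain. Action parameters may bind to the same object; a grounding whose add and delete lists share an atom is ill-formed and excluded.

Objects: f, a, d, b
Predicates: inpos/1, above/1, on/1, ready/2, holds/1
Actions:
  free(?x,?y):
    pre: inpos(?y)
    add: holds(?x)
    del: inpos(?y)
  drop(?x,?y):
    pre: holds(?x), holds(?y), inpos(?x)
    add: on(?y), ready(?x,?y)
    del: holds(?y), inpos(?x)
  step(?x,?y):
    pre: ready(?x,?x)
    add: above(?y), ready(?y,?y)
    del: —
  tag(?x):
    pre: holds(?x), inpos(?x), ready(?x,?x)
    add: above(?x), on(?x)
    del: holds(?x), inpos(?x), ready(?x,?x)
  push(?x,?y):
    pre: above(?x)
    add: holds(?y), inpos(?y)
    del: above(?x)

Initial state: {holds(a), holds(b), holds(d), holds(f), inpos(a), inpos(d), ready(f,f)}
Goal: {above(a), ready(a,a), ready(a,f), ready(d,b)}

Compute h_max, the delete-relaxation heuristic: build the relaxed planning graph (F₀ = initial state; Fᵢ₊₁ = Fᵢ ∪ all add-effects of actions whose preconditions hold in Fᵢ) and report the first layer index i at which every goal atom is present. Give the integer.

1

F0 = init (7 atoms)
F1 = F0 ∪ {above(a), above(b), above(d), above(f), on(a), on(b), on(d), on(f), ready(a,a), ready(a,b), ready(a,d), ready(a,f), ready(b,b), ready(d,a), ready(d,b), ready(d,d), ready(d,f)}  (24 atoms)
goal ⊆ F1  ⇒  h_max = 1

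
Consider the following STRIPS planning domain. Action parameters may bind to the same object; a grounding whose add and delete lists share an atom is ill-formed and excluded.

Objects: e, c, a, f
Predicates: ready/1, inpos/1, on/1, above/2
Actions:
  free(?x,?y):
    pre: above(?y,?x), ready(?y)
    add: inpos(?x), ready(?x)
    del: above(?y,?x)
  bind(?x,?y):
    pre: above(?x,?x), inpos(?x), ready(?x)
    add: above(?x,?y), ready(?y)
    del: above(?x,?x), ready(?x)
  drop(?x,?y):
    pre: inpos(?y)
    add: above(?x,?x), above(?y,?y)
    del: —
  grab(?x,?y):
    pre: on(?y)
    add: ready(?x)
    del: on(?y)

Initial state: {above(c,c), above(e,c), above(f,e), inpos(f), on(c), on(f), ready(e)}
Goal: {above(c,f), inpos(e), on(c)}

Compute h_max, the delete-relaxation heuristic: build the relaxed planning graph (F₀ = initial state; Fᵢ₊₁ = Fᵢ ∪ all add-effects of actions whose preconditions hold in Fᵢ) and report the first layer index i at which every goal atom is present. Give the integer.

2

F0 = init (7 atoms)
F1 = F0 ∪ {above(a,a), above(e,e), above(f,f), inpos(c), ready(a), ready(c), ready(f)}  (14 atoms)
F2 = F1 ∪ {above(c,a), above(c,e), above(c,f), above(f,a), above(f,c), inpos(a), inpos(e)}  (21 atoms)
goal ⊆ F2  ⇒  h_max = 2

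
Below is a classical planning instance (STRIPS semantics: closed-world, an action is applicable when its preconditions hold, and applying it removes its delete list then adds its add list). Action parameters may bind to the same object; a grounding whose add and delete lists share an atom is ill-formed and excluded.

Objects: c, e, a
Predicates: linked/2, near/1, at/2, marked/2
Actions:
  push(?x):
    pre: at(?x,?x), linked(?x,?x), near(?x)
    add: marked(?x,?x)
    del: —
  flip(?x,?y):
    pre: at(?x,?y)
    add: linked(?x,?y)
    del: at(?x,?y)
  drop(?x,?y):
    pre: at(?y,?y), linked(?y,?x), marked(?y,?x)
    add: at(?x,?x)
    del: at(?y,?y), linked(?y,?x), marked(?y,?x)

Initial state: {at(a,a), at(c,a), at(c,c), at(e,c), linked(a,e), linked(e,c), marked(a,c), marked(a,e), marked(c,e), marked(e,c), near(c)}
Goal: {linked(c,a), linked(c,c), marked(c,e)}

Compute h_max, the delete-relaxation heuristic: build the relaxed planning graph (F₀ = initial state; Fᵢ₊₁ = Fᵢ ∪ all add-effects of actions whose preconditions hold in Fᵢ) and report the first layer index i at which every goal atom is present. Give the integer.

1

F0 = init (11 atoms)
F1 = F0 ∪ {at(e,e), linked(a,a), linked(c,a), linked(c,c)}  (15 atoms)
goal ⊆ F1  ⇒  h_max = 1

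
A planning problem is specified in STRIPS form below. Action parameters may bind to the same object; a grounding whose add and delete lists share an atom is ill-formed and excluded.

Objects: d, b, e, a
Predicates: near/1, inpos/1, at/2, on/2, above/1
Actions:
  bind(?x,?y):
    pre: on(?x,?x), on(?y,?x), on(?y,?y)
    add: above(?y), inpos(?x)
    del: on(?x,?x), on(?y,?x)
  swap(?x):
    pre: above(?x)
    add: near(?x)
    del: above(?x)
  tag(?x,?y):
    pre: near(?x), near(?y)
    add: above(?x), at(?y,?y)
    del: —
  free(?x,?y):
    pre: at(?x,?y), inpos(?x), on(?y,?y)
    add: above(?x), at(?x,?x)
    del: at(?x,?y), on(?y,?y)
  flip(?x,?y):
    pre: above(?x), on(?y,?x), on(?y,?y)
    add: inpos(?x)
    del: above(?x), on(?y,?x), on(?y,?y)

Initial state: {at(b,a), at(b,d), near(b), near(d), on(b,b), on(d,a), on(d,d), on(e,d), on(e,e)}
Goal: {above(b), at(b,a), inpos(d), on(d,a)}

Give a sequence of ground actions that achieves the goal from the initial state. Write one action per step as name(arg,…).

bind(d,d); bind(b,b)

1. bind(d,d)  →  {above(d), at(b,a), at(b,d), inpos(d), near(b), near(d), on(b,b), on(d,a), on(e,d), on(e,e)}
2. bind(b,b)  →  {above(b), above(d), at(b,a), at(b,d), inpos(b), inpos(d), near(b), near(d), on(d,a), on(e,d), on(e,e)}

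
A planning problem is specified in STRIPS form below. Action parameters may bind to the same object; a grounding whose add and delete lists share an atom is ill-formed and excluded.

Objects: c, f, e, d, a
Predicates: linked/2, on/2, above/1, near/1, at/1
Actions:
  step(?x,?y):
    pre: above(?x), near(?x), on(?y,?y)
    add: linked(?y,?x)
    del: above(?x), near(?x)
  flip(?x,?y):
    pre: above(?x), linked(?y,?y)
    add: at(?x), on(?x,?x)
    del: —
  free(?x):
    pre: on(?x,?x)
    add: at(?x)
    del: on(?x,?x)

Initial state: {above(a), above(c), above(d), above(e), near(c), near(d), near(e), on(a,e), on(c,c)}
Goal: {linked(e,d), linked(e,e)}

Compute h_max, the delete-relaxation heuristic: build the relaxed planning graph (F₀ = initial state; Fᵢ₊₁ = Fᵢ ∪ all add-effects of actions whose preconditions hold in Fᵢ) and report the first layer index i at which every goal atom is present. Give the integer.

F0 = init (9 atoms)
F1 = F0 ∪ {at(c), linked(c,c), linked(c,d), linked(c,e)}  (13 atoms)
F2 = F1 ∪ {at(a), at(d), at(e), on(a,a), on(d,d), on(e,e)}  (19 atoms)
F3 = F2 ∪ {linked(a,c), linked(a,d), linked(a,e), linked(d,c), linked(d,d), linked(d,e), linked(e,c), linked(e,d), linked(e,e)}  (28 atoms)
goal ⊆ F3  ⇒  h_max = 3

3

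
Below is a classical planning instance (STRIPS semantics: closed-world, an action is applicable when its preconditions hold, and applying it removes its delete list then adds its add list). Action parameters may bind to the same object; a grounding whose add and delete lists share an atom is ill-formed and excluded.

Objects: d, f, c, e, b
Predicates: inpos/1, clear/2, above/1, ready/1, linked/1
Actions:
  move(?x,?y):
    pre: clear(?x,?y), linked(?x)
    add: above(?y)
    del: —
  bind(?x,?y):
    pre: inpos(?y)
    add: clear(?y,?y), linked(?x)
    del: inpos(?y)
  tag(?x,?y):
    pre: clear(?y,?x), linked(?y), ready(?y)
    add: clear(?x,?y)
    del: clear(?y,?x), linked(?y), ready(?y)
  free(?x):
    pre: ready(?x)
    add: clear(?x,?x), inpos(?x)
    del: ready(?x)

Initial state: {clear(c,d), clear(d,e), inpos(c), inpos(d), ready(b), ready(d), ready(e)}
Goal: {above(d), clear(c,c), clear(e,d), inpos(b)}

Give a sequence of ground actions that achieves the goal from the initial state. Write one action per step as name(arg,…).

1. bind(d,d)  →  {clear(c,d), clear(d,d), clear(d,e), inpos(c), linked(d), ready(b), ready(d), ready(e)}
2. move(d,d)  →  {above(d), clear(c,d), clear(d,d), clear(d,e), inpos(c), linked(d), ready(b), ready(d), ready(e)}
3. bind(d,c)  →  {above(d), clear(c,c), clear(c,d), clear(d,d), clear(d,e), linked(d), ready(b), ready(d), ready(e)}
4. tag(e,d)  →  {above(d), clear(c,c), clear(c,d), clear(d,d), clear(e,d), ready(b), ready(e)}
5. free(b)  →  {above(d), clear(b,b), clear(c,c), clear(c,d), clear(d,d), clear(e,d), inpos(b), ready(e)}

bind(d,d); move(d,d); bind(d,c); tag(e,d); free(b)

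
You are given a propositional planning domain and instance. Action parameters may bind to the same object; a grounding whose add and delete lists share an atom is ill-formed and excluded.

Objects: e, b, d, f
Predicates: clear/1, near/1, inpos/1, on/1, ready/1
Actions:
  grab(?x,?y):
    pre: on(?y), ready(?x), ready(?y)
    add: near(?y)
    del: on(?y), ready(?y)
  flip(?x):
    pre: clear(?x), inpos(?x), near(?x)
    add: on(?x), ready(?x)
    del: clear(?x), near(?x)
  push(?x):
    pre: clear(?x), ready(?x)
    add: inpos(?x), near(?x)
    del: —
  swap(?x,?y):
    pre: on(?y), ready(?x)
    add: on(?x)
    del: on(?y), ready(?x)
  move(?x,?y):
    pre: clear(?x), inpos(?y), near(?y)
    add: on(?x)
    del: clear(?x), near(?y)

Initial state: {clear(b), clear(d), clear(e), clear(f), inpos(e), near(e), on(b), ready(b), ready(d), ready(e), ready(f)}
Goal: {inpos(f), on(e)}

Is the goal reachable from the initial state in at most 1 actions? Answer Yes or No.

1. flip(e)  →  {clear(b), clear(d), clear(f), inpos(e), on(b), on(e), ready(b), ready(d), ready(e), ready(f)}
2. push(f)  →  {clear(b), clear(d), clear(f), inpos(e), inpos(f), near(f), on(b), on(e), ready(b), ready(d), ready(e), ready(f)}
optimal plan length = 2; 2 > 1

No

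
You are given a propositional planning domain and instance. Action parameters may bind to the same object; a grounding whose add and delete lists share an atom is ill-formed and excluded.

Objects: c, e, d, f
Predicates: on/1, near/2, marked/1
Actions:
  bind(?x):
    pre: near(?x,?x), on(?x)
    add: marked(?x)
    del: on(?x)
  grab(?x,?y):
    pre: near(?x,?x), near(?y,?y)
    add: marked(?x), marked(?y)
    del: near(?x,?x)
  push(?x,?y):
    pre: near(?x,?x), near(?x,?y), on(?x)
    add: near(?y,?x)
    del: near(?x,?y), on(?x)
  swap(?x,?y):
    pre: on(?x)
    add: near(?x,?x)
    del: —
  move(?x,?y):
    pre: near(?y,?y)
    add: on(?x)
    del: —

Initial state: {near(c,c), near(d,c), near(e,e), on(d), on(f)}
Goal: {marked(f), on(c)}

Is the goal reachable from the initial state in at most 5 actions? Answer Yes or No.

1. swap(f,c)  →  {near(c,c), near(d,c), near(e,e), near(f,f), on(d), on(f)}
2. bind(f)  →  {marked(f), near(c,c), near(d,c), near(e,e), near(f,f), on(d)}
3. move(c,c)  →  {marked(f), near(c,c), near(d,c), near(e,e), near(f,f), on(c), on(d)}
optimal plan length = 3; 3 ≤ 5

Yes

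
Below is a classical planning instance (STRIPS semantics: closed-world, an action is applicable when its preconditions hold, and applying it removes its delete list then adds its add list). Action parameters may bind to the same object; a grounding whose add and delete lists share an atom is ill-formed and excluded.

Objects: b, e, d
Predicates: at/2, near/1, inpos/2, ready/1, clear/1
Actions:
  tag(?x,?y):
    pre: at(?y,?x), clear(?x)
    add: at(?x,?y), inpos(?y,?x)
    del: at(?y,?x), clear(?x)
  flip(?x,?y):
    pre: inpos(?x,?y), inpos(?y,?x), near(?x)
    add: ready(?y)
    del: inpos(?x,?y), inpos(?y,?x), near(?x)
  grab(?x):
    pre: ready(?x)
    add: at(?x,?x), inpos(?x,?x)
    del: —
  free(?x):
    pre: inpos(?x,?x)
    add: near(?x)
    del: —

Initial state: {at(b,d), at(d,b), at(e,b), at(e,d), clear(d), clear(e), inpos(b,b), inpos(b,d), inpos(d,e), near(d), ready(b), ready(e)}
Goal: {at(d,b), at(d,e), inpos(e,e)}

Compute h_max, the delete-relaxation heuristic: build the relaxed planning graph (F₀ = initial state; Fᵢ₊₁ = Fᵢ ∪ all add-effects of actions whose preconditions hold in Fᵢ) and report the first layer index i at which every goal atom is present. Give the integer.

F0 = init (12 atoms)
F1 = F0 ∪ {at(b,b), at(d,e), at(e,e), inpos(e,d), inpos(e,e), near(b)}  (18 atoms)
goal ⊆ F1  ⇒  h_max = 1

1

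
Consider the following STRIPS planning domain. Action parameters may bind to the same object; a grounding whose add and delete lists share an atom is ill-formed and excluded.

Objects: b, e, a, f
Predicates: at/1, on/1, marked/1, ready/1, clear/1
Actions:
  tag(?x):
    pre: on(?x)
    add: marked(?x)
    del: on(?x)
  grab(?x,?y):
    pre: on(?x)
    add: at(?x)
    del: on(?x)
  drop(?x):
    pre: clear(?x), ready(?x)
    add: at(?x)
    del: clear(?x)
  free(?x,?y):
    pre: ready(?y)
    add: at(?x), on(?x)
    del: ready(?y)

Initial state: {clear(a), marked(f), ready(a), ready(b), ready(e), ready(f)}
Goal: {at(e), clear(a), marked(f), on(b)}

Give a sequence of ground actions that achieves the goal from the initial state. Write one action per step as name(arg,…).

1. free(b,b)  →  {at(b), clear(a), marked(f), on(b), ready(a), ready(e), ready(f)}
2. free(e,e)  →  {at(b), at(e), clear(a), marked(f), on(b), on(e), ready(a), ready(f)}

free(b,b); free(e,e)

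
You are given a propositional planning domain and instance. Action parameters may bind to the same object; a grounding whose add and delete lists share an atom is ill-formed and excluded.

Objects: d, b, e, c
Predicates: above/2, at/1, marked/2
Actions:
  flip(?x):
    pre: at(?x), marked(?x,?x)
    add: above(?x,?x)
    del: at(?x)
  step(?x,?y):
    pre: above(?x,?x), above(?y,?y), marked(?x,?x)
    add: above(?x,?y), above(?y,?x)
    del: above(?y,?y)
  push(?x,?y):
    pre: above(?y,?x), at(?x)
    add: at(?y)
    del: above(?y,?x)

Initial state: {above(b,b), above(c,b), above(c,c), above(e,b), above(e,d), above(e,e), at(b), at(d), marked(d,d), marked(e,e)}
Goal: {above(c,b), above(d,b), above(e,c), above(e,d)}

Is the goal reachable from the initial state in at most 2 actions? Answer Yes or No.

1. flip(d)  →  {above(b,b), above(c,b), above(c,c), above(d,d), above(e,b), above(e,d), above(e,e), at(b), marked(d,d), marked(e,e)}
2. step(d,b)  →  {above(b,d), above(c,b), above(c,c), above(d,b), above(d,d), above(e,b), above(e,d), above(e,e), at(b), marked(d,d), marked(e,e)}
3. step(e,c)  →  {above(b,d), above(c,b), above(c,e), above(d,b), above(d,d), above(e,b), above(e,c), above(e,d), above(e,e), at(b), marked(d,d), marked(e,e)}
optimal plan length = 3; 3 > 2

No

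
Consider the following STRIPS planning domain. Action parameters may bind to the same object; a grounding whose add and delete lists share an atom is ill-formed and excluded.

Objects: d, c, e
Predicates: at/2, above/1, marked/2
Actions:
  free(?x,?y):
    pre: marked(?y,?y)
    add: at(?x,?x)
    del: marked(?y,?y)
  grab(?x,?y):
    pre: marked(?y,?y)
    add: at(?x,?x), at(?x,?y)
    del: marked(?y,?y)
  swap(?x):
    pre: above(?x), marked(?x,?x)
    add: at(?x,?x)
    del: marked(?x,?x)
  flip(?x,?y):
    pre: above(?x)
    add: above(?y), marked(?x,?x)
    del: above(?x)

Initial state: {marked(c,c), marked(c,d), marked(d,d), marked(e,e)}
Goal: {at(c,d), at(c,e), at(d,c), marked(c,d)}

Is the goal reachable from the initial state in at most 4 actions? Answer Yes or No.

Yes

1. grab(d,c)  →  {at(d,c), at(d,d), marked(c,d), marked(d,d), marked(e,e)}
2. grab(c,d)  →  {at(c,c), at(c,d), at(d,c), at(d,d), marked(c,d), marked(e,e)}
3. grab(c,e)  →  {at(c,c), at(c,d), at(c,e), at(d,c), at(d,d), marked(c,d)}
optimal plan length = 3; 3 ≤ 4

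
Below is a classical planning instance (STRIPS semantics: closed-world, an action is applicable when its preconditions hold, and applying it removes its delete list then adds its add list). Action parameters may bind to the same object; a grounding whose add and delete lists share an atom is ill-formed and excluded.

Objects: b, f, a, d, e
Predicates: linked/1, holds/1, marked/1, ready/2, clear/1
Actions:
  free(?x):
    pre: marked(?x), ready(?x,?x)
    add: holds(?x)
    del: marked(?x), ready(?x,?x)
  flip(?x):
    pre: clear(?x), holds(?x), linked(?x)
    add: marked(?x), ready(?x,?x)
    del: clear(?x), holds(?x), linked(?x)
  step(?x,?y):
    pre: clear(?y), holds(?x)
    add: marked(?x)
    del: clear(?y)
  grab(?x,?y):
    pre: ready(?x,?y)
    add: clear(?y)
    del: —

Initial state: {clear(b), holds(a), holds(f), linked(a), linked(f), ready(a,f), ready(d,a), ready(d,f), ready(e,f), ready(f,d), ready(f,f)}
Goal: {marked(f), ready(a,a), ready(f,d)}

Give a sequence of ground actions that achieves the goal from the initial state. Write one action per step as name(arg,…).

1. step(f,b)  →  {holds(a), holds(f), linked(a), linked(f), marked(f), ready(a,f), ready(d,a), ready(d,f), ready(e,f), ready(f,d), ready(f,f)}
2. grab(d,a)  →  {clear(a), holds(a), holds(f), linked(a), linked(f), marked(f), ready(a,f), ready(d,a), ready(d,f), ready(e,f), ready(f,d), ready(f,f)}
3. flip(a)  →  {holds(f), linked(f), marked(a), marked(f), ready(a,a), ready(a,f), ready(d,a), ready(d,f), ready(e,f), ready(f,d), ready(f,f)}

step(f,b); grab(d,a); flip(a)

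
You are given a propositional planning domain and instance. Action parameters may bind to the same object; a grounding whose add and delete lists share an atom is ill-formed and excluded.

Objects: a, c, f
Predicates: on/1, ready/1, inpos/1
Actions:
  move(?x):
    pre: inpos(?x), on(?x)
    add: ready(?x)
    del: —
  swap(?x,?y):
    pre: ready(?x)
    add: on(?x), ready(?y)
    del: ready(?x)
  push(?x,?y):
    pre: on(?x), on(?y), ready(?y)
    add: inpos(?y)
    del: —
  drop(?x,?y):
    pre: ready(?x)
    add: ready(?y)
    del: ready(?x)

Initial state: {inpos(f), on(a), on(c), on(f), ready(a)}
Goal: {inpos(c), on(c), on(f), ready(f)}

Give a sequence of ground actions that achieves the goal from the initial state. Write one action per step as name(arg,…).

1. move(f)  →  {inpos(f), on(a), on(c), on(f), ready(a), ready(f)}
2. swap(a,c)  →  {inpos(f), on(a), on(c), on(f), ready(c), ready(f)}
3. push(a,c)  →  {inpos(c), inpos(f), on(a), on(c), on(f), ready(c), ready(f)}

move(f); swap(a,c); push(a,c)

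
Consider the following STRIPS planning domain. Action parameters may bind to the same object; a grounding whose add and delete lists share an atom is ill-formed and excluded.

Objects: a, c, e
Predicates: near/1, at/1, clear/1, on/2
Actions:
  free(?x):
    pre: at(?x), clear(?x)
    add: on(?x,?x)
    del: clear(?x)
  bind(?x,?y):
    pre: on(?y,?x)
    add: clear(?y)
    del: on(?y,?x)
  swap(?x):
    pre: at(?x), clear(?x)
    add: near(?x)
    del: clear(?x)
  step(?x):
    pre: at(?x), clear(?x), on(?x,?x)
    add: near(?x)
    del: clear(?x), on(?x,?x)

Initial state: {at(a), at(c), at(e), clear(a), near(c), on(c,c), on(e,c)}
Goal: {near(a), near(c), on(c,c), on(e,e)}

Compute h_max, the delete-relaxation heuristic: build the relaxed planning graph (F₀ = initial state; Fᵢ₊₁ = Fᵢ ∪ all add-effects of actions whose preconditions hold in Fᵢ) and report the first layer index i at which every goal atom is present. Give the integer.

F0 = init (7 atoms)
F1 = F0 ∪ {clear(c), clear(e), near(a), on(a,a)}  (11 atoms)
F2 = F1 ∪ {near(e), on(e,e)}  (13 atoms)
goal ⊆ F2  ⇒  h_max = 2

2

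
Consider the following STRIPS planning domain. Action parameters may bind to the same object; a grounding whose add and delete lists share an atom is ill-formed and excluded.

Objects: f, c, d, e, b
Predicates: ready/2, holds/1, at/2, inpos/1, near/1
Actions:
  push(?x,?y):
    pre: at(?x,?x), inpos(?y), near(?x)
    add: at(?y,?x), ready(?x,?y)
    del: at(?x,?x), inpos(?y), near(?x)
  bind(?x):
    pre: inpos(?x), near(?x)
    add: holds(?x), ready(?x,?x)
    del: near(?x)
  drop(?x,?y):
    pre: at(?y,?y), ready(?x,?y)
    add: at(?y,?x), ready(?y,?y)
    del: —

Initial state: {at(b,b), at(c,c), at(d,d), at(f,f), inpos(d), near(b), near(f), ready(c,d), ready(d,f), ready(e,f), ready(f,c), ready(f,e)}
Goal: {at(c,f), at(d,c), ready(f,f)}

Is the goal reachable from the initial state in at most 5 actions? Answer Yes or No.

1. drop(f,c)  →  {at(b,b), at(c,c), at(c,f), at(d,d), at(f,f), inpos(d), near(b), near(f), ready(c,c), ready(c,d), ready(d,f), ready(e,f), ready(f,c), ready(f,e)}
2. drop(c,d)  →  {at(b,b), at(c,c), at(c,f), at(d,c), at(d,d), at(f,f), inpos(d), near(b), near(f), ready(c,c), ready(c,d), ready(d,d), ready(d,f), ready(e,f), ready(f,c), ready(f,e)}
3. drop(d,f)  →  {at(b,b), at(c,c), at(c,f), at(d,c), at(d,d), at(f,d), at(f,f), inpos(d), near(b), near(f), ready(c,c), ready(c,d), ready(d,d), ready(d,f), ready(e,f), ready(f,c), ready(f,e), ready(f,f)}
optimal plan length = 3; 3 ≤ 5

Yes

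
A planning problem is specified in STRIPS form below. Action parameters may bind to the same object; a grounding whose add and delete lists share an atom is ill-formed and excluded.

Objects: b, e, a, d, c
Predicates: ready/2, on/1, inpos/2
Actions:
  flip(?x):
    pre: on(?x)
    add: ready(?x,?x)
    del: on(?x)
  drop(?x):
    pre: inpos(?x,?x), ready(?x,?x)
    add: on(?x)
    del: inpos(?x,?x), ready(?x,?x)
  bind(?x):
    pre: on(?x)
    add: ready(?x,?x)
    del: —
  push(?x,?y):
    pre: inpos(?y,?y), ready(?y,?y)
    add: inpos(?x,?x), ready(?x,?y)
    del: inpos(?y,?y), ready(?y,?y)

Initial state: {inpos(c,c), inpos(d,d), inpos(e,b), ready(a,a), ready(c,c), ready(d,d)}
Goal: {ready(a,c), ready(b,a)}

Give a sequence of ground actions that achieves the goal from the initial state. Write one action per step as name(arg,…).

push(a,c); push(b,a)

1. push(a,c)  →  {inpos(a,a), inpos(d,d), inpos(e,b), ready(a,a), ready(a,c), ready(d,d)}
2. push(b,a)  →  {inpos(b,b), inpos(d,d), inpos(e,b), ready(a,c), ready(b,a), ready(d,d)}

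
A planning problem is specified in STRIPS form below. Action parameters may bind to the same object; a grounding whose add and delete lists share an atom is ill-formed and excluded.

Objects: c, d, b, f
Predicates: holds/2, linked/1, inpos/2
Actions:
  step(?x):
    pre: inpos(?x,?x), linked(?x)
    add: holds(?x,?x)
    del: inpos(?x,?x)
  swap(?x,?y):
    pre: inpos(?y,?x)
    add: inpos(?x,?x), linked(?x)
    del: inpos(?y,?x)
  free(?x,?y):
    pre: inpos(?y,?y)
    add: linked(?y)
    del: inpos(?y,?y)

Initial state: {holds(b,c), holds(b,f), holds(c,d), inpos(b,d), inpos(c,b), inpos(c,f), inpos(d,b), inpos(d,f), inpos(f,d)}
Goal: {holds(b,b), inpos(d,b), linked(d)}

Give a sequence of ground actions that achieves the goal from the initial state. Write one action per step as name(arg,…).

swap(d,b); swap(b,c); step(b)

1. swap(d,b)  →  {holds(b,c), holds(b,f), holds(c,d), inpos(c,b), inpos(c,f), inpos(d,b), inpos(d,d), inpos(d,f), inpos(f,d), linked(d)}
2. swap(b,c)  →  {holds(b,c), holds(b,f), holds(c,d), inpos(b,b), inpos(c,f), inpos(d,b), inpos(d,d), inpos(d,f), inpos(f,d), linked(b), linked(d)}
3. step(b)  →  {holds(b,b), holds(b,c), holds(b,f), holds(c,d), inpos(c,f), inpos(d,b), inpos(d,d), inpos(d,f), inpos(f,d), linked(b), linked(d)}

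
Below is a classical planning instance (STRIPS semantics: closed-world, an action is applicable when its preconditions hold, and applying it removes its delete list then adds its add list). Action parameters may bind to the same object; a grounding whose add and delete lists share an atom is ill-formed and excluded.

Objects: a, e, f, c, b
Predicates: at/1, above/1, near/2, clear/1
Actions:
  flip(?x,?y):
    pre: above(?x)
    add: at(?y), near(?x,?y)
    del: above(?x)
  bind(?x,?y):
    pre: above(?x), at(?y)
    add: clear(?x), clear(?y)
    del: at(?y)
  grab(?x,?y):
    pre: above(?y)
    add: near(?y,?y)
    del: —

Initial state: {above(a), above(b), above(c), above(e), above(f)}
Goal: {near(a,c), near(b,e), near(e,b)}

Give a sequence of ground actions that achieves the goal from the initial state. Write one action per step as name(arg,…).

1. flip(a,c)  →  {above(b), above(c), above(e), above(f), at(c), near(a,c)}
2. flip(e,b)  →  {above(b), above(c), above(f), at(b), at(c), near(a,c), near(e,b)}
3. flip(b,e)  →  {above(c), above(f), at(b), at(c), at(e), near(a,c), near(b,e), near(e,b)}

flip(a,c); flip(e,b); flip(b,e)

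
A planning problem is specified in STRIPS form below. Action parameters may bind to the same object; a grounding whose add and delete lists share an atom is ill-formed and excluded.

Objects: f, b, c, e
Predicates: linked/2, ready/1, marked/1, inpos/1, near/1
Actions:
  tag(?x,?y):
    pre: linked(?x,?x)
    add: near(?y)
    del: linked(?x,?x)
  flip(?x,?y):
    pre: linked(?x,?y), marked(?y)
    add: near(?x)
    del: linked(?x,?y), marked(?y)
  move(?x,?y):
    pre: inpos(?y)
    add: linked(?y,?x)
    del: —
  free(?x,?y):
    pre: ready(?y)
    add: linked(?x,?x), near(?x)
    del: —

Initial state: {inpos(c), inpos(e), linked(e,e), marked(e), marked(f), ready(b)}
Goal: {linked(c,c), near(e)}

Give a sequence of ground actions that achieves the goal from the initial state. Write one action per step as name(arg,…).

1. tag(e,e)  →  {inpos(c), inpos(e), marked(e), marked(f), near(e), ready(b)}
2. move(c,c)  →  {inpos(c), inpos(e), linked(c,c), marked(e), marked(f), near(e), ready(b)}

tag(e,e); move(c,c)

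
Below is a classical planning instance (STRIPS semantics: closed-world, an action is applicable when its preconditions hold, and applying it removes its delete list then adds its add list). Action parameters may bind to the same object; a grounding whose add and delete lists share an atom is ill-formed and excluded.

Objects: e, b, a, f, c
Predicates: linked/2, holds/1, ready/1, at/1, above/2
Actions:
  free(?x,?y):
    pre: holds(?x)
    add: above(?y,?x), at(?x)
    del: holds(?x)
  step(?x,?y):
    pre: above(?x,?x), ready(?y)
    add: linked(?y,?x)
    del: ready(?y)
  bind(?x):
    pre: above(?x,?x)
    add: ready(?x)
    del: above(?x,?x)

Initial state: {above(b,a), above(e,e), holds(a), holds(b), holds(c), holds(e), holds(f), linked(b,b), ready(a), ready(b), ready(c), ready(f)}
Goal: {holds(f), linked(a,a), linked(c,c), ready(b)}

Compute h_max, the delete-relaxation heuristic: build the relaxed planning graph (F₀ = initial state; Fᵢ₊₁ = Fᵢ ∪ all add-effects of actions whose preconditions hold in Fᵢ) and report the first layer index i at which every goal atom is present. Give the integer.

2

F0 = init (12 atoms)
F1 = F0 ∪ {above(a,a), above(a,b), above(a,c), above(a,e), above(a,f), above(b,b), above(b,c), above(b,e), above(b,f), above(c,a), above(c,b), above(c,c), above(c,e), above(c,f), above(e,a), above(e,b), above(e,c), above(e,f), above(f,a), above(f,b), above(f,c), above(f,e), above(f,f), at(a), at(b), at(c), at(e), at(f), linked(a,e), linked(b,e), linked(c,e), linked(f,e), ready(e)}  (45 atoms)
F2 = F1 ∪ {linked(a,a), linked(a,b), linked(a,c), linked(a,f), linked(b,a), linked(b,c), linked(b,f), linked(c,a), linked(c,b), linked(c,c), linked(c,f), linked(e,a), linked(e,b), linked(e,c), linked(e,e), linked(e,f), linked(f,a), linked(f,b), linked(f,c), linked(f,f)}  (65 atoms)
goal ⊆ F2  ⇒  h_max = 2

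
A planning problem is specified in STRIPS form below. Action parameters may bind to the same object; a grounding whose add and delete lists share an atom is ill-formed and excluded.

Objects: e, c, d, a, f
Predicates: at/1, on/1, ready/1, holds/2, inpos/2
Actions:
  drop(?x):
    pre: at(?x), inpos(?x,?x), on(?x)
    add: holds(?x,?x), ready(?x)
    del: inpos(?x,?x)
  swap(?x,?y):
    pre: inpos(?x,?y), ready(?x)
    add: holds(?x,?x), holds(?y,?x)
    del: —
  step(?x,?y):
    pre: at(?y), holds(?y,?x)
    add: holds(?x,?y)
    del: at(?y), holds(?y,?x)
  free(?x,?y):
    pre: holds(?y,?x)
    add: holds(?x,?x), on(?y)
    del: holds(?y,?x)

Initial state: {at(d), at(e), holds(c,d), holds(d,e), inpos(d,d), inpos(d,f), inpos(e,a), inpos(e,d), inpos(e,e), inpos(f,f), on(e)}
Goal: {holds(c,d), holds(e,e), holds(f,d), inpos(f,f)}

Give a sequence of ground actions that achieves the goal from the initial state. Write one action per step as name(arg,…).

1. free(e,d)  →  {at(d), at(e), holds(c,d), holds(e,e), inpos(d,d), inpos(d,f), inpos(e,a), inpos(e,d), inpos(e,e), inpos(f,f), on(d), on(e)}
2. drop(d)  →  {at(d), at(e), holds(c,d), holds(d,d), holds(e,e), inpos(d,f), inpos(e,a), inpos(e,d), inpos(e,e), inpos(f,f), on(d), on(e), ready(d)}
3. swap(d,f)  →  {at(d), at(e), holds(c,d), holds(d,d), holds(e,e), holds(f,d), inpos(d,f), inpos(e,a), inpos(e,d), inpos(e,e), inpos(f,f), on(d), on(e), ready(d)}

free(e,d); drop(d); swap(d,f)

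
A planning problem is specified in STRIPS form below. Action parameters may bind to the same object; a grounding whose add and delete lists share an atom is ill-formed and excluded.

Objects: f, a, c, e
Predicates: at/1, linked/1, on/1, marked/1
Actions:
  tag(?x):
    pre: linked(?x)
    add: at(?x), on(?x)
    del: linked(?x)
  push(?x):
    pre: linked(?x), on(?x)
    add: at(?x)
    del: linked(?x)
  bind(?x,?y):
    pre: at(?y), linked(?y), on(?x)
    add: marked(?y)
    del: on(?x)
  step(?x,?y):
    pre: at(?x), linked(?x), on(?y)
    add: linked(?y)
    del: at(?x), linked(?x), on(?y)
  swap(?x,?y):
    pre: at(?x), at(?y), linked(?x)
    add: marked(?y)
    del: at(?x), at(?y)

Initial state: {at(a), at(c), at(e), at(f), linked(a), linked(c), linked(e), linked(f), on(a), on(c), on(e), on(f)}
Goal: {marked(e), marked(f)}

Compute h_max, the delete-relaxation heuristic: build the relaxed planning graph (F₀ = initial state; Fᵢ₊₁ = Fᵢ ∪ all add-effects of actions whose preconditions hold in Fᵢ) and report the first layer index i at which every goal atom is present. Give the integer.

F0 = init (12 atoms)
F1 = F0 ∪ {marked(a), marked(c), marked(e), marked(f)}  (16 atoms)
goal ⊆ F1  ⇒  h_max = 1

1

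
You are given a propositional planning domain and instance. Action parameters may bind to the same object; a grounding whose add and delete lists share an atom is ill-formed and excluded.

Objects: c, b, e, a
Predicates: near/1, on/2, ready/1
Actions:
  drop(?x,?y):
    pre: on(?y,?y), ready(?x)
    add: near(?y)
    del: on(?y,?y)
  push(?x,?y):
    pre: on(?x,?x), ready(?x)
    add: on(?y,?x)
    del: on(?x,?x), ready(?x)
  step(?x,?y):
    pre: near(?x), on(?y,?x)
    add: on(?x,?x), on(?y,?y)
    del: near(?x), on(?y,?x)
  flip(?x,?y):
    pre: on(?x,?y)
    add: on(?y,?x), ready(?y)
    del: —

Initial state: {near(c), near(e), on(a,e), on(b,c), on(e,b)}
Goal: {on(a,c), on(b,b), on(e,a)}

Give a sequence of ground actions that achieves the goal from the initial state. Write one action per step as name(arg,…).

1. step(c,b)  →  {near(e), on(a,e), on(b,b), on(c,c), on(e,b)}
2. flip(c,c)  →  {near(e), on(a,e), on(b,b), on(c,c), on(e,b), ready(c)}
3. push(c,a)  →  {near(e), on(a,c), on(a,e), on(b,b), on(e,b)}
4. flip(a,e)  →  {near(e), on(a,c), on(a,e), on(b,b), on(e,a), on(e,b), ready(e)}

step(c,b); flip(c,c); push(c,a); flip(a,e)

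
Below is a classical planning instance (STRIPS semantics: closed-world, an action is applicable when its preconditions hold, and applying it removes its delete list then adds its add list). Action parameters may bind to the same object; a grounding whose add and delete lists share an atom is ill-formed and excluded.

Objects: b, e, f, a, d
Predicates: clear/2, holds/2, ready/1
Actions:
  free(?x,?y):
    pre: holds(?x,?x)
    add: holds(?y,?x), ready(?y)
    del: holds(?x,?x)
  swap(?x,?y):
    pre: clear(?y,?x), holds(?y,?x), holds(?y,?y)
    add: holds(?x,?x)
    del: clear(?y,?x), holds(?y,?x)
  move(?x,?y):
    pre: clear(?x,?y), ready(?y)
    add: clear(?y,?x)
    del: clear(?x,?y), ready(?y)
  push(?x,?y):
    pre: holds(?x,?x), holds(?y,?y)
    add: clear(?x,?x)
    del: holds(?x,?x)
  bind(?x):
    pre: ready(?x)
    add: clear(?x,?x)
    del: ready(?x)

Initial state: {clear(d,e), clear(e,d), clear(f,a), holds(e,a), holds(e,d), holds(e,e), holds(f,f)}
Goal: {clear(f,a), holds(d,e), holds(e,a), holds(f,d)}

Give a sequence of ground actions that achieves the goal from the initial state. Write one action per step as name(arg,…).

swap(d,e); free(e,d); free(d,f)

1. swap(d,e)  →  {clear(d,e), clear(f,a), holds(d,d), holds(e,a), holds(e,e), holds(f,f)}
2. free(e,d)  →  {clear(d,e), clear(f,a), holds(d,d), holds(d,e), holds(e,a), holds(f,f), ready(d)}
3. free(d,f)  →  {clear(d,e), clear(f,a), holds(d,e), holds(e,a), holds(f,d), holds(f,f), ready(d), ready(f)}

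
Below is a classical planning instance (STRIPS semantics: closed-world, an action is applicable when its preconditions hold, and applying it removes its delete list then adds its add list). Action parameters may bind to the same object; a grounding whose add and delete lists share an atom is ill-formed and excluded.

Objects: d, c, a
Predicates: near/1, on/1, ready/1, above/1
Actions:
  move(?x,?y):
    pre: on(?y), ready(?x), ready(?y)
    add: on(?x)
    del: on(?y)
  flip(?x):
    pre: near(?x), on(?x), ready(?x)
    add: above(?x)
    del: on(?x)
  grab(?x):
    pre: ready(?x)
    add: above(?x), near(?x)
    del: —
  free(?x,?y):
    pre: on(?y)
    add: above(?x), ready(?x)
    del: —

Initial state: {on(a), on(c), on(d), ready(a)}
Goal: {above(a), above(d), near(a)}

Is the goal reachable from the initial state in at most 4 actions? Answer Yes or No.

Yes

1. grab(a)  →  {above(a), near(a), on(a), on(c), on(d), ready(a)}
2. free(d,d)  →  {above(a), above(d), near(a), on(a), on(c), on(d), ready(a), ready(d)}
optimal plan length = 2; 2 ≤ 4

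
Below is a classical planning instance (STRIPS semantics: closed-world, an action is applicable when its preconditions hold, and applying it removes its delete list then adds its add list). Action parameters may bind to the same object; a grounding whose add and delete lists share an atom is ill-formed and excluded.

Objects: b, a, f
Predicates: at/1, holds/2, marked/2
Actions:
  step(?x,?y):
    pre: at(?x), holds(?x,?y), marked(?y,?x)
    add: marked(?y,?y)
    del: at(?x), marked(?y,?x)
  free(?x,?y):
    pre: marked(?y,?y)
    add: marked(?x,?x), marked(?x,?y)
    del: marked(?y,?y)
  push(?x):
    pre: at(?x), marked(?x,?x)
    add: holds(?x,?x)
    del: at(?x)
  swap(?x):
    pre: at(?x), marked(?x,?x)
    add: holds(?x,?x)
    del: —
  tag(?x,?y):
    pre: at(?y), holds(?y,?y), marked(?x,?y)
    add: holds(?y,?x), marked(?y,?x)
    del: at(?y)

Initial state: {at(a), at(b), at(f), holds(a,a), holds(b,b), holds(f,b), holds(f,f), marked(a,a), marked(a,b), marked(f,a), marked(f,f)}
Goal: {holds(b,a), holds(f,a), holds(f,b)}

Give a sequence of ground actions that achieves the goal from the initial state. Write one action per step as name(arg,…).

1. free(a,f)  →  {at(a), at(b), at(f), holds(a,a), holds(b,b), holds(f,b), holds(f,f), marked(a,a), marked(a,b), marked(a,f), marked(f,a)}
2. tag(a,b)  →  {at(a), at(f), holds(a,a), holds(b,a), holds(b,b), holds(f,b), holds(f,f), marked(a,a), marked(a,b), marked(a,f), marked(b,a), marked(f,a)}
3. tag(a,f)  →  {at(a), holds(a,a), holds(b,a), holds(b,b), holds(f,a), holds(f,b), holds(f,f), marked(a,a), marked(a,b), marked(a,f), marked(b,a), marked(f,a)}

free(a,f); tag(a,b); tag(a,f)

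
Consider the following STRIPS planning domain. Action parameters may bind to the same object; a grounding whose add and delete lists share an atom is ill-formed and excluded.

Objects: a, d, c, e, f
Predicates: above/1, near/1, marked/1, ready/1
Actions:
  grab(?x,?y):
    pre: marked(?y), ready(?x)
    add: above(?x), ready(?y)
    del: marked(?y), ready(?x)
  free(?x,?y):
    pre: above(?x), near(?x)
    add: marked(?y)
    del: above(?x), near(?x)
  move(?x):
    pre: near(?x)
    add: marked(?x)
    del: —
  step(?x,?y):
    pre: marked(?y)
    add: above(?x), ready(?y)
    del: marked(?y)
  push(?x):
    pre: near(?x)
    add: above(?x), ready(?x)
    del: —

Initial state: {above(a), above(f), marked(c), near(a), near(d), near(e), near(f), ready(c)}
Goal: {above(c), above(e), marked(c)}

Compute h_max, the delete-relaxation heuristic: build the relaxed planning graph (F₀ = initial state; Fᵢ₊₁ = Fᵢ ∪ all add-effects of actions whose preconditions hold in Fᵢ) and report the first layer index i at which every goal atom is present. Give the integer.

F0 = init (8 atoms)
F1 = F0 ∪ {above(c), above(d), above(e), marked(a), marked(d), marked(e), marked(f), ready(a), ready(d), ready(e), ready(f)}  (19 atoms)
goal ⊆ F1  ⇒  h_max = 1

1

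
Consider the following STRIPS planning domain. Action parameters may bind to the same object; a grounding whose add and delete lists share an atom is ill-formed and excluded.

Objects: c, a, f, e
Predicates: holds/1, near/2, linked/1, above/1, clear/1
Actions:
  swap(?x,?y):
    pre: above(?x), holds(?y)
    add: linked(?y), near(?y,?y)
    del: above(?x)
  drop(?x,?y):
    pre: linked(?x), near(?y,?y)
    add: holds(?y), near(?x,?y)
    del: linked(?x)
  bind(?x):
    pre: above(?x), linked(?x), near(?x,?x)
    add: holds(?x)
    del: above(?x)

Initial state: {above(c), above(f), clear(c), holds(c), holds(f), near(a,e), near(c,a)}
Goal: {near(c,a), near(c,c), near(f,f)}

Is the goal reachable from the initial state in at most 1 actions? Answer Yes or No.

No

1. swap(c,c)  →  {above(f), clear(c), holds(c), holds(f), linked(c), near(a,e), near(c,a), near(c,c)}
2. swap(f,f)  →  {clear(c), holds(c), holds(f), linked(c), linked(f), near(a,e), near(c,a), near(c,c), near(f,f)}
optimal plan length = 2; 2 > 1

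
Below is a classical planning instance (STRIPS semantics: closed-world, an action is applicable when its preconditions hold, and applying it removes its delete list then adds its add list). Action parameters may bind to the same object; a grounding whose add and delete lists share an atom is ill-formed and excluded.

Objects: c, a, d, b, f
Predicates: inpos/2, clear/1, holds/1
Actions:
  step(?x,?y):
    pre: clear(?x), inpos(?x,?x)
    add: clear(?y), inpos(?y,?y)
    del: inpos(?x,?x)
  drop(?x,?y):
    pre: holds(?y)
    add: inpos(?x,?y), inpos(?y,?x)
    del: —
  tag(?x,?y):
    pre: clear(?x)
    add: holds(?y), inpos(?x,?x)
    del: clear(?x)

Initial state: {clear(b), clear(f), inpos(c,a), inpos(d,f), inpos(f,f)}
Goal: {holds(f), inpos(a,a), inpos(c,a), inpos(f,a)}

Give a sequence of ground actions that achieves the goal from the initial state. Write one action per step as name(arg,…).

1. step(f,a)  →  {clear(a), clear(b), clear(f), inpos(a,a), inpos(c,a), inpos(d,f)}
2. tag(a,f)  →  {clear(b), clear(f), holds(f), inpos(a,a), inpos(c,a), inpos(d,f)}
3. drop(a,f)  →  {clear(b), clear(f), holds(f), inpos(a,a), inpos(a,f), inpos(c,a), inpos(d,f), inpos(f,a)}

step(f,a); tag(a,f); drop(a,f)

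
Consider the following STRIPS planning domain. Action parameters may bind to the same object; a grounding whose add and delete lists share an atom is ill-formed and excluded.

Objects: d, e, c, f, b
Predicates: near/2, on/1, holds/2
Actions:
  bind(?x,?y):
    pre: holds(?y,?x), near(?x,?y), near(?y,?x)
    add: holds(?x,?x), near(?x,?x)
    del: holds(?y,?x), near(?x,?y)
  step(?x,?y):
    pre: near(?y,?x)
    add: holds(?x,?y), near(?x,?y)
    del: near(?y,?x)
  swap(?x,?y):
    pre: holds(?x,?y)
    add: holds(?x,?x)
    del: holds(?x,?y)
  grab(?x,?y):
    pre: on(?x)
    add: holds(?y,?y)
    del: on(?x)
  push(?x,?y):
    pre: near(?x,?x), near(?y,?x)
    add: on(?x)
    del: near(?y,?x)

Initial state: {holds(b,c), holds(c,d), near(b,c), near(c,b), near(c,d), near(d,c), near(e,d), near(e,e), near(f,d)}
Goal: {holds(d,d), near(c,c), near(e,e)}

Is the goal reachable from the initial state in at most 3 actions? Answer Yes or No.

1. bind(d,c)  →  {holds(b,c), holds(d,d), near(b,c), near(c,b), near(c,d), near(d,d), near(e,d), near(e,e), near(f,d)}
2. bind(c,b)  →  {holds(c,c), holds(d,d), near(b,c), near(c,c), near(c,d), near(d,d), near(e,d), near(e,e), near(f,d)}
optimal plan length = 2; 2 ≤ 3

Yes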